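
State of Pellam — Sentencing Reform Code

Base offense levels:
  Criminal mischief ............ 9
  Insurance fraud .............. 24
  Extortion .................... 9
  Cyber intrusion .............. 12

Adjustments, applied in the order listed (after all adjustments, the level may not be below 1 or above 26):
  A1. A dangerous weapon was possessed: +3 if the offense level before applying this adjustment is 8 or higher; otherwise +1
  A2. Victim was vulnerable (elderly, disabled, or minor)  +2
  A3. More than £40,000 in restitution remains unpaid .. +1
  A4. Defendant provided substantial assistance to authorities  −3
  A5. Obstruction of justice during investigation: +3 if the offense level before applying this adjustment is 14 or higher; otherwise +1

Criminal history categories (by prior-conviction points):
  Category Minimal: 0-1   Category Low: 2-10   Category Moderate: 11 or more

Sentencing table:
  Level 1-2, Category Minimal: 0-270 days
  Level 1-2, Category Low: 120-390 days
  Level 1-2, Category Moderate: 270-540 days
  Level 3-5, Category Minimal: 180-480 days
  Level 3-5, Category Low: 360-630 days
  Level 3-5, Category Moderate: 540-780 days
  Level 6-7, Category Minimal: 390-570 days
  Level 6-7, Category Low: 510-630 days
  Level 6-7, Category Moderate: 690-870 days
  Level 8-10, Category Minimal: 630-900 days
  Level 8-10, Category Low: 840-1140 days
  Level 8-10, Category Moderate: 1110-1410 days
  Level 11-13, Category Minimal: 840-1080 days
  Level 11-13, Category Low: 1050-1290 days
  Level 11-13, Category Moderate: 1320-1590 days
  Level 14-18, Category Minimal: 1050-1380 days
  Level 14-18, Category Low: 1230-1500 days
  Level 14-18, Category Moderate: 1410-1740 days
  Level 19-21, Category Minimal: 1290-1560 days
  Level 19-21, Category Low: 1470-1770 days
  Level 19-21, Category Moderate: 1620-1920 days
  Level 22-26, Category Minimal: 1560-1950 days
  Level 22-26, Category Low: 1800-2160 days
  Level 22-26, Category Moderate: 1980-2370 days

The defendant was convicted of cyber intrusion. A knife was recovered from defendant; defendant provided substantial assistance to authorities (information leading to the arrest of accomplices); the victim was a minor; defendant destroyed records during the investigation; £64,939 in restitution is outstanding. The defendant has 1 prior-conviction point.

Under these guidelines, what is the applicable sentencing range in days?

1050-1380 days

Base offense level for cyber intrusion: 12.
A1 applies (level before this adjustment is 12 ≥ 8, so +3): 12 + 3 = 15.
A2 applies: 15 + 2 = 17.
A3 applies: 17 + 1 = 18.
A4 applies: 18 − 3 = 15.
A5 applies (level before this adjustment is 15 ≥ 14, so +3): 15 + 3 = 18.
Final offense level: 18.
Criminal history: 1 prior point → Category Minimal (0-1).
Level 18 falls in the 14-18 band.
Grid: Level 14-18 × Category Minimal = 1050-1380 days.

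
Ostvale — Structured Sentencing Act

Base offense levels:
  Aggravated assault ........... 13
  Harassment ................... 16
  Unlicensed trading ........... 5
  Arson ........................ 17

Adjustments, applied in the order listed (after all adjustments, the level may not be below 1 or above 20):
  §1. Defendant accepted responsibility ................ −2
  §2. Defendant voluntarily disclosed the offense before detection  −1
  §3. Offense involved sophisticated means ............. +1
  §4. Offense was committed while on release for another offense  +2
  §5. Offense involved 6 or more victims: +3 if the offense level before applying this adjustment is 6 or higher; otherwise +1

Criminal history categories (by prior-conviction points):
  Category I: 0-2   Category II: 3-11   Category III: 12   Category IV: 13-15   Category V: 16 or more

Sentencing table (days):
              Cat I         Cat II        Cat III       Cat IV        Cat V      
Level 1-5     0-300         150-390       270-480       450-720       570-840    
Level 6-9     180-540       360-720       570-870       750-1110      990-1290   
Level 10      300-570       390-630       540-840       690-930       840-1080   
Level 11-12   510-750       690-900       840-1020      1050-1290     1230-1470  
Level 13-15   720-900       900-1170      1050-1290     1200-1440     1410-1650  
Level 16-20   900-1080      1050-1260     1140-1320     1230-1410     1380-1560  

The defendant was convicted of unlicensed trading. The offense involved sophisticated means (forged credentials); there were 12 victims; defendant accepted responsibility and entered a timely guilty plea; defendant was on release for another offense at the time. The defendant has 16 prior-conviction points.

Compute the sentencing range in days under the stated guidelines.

990-1290 days

Base offense level for unlicensed trading: 5.
§1 applies: 5 − 2 = 3.
§3 applies: 3 + 1 = 4.
§4 applies: 4 + 2 = 6.
§5 applies (level before this adjustment is 6 ≥ 6, so +3): 6 + 3 = 9.
Final offense level: 9.
Criminal history: 16 prior points → Category V (16+).
Level 9 falls in the 6-9 band.
Grid: Level 6-9 × Category V = 990-1290 days.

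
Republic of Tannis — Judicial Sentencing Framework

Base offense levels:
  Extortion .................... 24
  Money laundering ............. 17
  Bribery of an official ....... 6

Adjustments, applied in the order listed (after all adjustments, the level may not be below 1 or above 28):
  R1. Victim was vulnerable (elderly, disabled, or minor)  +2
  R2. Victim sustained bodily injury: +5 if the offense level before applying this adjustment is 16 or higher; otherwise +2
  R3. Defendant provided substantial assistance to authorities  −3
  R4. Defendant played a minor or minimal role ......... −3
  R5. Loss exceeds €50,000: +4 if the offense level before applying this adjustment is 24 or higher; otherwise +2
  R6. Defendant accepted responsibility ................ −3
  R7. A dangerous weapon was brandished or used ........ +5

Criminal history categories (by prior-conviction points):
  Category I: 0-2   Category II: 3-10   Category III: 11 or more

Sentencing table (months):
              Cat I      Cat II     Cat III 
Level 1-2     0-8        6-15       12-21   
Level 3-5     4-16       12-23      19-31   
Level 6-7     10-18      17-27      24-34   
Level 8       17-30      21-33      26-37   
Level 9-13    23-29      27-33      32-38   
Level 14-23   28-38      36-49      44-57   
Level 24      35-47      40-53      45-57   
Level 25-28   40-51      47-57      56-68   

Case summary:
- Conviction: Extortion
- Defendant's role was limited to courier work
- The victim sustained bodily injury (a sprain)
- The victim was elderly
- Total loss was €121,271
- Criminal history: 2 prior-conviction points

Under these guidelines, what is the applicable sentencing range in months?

Base offense level for extortion: 24.
R1 applies: 24 + 2 = 26.
R2 applies (level before this adjustment is 26 ≥ 16, so +5): 26 + 5 = 31.
R4 applies: 31 − 3 = 28.
R5 applies (level before this adjustment is 28 ≥ 24, so +4): 28 + 4 = 32.
R6 does not apply.
Level 32 exceeds the maximum of 28; capped at 28.
Final offense level: 28.
Criminal history: 2 prior points → Category I (0-2).
Level 28 falls in the 25-28 band.
Grid: Level 25-28 × Category I = 40-51 months.

40-51 months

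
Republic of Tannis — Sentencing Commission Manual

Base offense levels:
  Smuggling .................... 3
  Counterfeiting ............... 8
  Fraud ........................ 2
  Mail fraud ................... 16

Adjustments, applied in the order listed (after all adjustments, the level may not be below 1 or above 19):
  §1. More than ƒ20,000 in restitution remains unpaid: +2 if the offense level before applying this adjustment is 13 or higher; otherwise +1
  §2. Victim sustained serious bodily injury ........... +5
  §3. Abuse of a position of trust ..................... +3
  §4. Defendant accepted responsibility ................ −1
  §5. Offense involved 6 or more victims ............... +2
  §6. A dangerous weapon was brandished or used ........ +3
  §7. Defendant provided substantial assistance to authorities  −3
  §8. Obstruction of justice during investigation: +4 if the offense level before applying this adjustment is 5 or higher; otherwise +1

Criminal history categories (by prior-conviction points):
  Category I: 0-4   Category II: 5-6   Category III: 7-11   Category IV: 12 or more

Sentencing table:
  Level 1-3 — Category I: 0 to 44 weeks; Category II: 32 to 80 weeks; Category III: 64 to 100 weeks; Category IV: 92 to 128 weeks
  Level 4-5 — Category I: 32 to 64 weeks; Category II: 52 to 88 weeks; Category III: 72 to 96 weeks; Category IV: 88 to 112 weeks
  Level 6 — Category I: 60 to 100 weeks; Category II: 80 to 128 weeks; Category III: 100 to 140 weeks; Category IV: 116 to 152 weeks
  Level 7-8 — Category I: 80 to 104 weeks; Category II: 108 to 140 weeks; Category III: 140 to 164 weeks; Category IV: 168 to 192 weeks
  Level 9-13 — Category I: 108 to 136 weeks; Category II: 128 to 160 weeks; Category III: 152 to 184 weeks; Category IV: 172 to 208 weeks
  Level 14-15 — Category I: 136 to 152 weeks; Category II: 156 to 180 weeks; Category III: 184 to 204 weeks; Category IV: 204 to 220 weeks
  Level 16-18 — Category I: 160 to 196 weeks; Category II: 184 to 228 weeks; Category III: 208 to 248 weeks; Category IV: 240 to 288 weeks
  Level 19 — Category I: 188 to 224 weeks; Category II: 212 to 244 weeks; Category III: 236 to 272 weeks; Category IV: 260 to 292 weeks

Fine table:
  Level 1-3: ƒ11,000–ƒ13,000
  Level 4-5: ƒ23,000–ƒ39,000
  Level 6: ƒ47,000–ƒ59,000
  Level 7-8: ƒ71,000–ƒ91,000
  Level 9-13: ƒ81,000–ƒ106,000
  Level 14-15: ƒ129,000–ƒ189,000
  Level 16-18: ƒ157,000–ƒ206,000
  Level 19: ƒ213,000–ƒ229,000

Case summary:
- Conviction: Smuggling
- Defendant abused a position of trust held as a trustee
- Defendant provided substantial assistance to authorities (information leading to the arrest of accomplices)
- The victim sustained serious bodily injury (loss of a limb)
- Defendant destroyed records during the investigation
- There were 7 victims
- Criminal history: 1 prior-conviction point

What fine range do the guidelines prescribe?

ƒ129,000–ƒ189,000

Base offense level for smuggling: 3.
§1 does not apply.
§2 applies: 3 + 5 = 8.
§3 applies: 8 + 3 = 11.
§5 applies: 11 + 2 = 13.
§6 does not apply.
§7 applies: 13 − 3 = 10.
§8 applies (level before this adjustment is 10 ≥ 5, so +4): 10 + 4 = 14.
Final offense level: 14.
Level 14 falls in the 14-15 band.
Fine table: Level 14-15 → ƒ129,000–ƒ189,000.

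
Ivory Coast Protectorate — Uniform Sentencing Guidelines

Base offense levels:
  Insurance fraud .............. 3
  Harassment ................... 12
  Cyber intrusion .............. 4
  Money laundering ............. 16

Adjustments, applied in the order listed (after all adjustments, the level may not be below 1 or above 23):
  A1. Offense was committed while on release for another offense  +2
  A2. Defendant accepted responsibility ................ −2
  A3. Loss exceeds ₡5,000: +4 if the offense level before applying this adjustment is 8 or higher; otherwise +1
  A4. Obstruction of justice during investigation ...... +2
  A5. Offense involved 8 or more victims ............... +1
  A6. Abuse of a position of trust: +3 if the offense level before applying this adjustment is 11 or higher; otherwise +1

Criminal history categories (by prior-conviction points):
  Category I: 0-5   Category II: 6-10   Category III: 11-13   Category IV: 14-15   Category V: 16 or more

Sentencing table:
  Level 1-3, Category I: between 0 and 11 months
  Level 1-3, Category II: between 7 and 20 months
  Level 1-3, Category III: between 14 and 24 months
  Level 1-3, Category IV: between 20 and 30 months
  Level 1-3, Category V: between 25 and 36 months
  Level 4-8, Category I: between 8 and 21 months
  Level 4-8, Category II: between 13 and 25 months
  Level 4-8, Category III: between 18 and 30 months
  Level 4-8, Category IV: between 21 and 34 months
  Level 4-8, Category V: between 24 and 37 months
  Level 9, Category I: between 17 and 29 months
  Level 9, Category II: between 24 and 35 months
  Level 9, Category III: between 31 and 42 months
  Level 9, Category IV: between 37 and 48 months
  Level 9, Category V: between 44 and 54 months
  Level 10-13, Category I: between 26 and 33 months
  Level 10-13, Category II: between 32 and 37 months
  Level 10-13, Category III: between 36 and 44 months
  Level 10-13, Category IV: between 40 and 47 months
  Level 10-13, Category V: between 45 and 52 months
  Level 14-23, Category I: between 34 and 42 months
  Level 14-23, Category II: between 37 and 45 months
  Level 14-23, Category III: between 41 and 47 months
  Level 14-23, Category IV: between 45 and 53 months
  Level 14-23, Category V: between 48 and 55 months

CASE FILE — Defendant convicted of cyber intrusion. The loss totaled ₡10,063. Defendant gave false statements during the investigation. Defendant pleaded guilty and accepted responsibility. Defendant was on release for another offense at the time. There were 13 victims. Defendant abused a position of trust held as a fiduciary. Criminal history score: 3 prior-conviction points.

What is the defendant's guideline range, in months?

Base offense level for cyber intrusion: 4.
A1 applies: 4 + 2 = 6.
A2 applies: 6 − 2 = 4.
A3 applies (level before this adjustment is 4 < 8, so +1): 4 + 1 = 5.
A4 applies: 5 + 2 = 7.
A5 applies: 7 + 1 = 8.
A6 applies (level before this adjustment is 8 < 11, so +1): 8 + 1 = 9.
Final offense level: 9.
Criminal history: 3 prior points → Category I (0-5).
Level 9 falls in the 9 band.
Grid: Level 9 × Category I = 17-29 months.

17-29 months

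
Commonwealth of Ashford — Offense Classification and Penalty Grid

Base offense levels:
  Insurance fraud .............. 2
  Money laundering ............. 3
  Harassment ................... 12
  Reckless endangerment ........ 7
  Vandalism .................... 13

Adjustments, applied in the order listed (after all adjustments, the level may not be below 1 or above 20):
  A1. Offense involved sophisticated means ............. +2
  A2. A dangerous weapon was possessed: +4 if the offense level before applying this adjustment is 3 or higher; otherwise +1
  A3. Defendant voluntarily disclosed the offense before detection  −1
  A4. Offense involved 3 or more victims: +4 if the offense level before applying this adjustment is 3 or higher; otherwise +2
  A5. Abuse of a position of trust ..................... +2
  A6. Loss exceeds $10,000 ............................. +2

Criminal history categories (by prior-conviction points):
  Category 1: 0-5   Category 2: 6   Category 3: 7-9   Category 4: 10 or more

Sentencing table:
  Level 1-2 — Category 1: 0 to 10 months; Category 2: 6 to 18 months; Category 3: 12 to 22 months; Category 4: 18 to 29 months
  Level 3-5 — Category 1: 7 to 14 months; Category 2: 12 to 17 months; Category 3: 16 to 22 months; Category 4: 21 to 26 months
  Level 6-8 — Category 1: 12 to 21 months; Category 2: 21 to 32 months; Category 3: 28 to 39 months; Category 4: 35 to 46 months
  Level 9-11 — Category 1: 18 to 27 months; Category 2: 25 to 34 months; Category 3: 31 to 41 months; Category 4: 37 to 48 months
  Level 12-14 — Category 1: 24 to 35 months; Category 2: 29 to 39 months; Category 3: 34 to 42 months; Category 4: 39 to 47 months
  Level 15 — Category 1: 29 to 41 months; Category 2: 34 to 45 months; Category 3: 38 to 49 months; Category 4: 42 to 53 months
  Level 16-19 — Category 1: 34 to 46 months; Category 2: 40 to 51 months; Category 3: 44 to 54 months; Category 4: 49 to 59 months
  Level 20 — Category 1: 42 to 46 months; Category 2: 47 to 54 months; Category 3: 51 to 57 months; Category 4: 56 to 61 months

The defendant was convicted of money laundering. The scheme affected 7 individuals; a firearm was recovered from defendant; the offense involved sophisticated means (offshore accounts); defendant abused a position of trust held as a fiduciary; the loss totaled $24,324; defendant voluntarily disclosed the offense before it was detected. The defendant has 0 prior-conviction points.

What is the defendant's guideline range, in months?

34-46 months

Base offense level for money laundering: 3.
A1 applies: 3 + 2 = 5.
A2 applies (level before this adjustment is 5 ≥ 3, so +4): 5 + 4 = 9.
A3 applies: 9 − 1 = 8.
A4 applies (level before this adjustment is 8 ≥ 3, so +4): 8 + 4 = 12.
A5 applies: 12 + 2 = 14.
A6 applies: 14 + 2 = 16.
Final offense level: 16.
Criminal history: 0 prior points → Category 1 (0-5).
Level 16 falls in the 16-19 band.
Grid: Level 16-19 × Category 1 = 34-46 months.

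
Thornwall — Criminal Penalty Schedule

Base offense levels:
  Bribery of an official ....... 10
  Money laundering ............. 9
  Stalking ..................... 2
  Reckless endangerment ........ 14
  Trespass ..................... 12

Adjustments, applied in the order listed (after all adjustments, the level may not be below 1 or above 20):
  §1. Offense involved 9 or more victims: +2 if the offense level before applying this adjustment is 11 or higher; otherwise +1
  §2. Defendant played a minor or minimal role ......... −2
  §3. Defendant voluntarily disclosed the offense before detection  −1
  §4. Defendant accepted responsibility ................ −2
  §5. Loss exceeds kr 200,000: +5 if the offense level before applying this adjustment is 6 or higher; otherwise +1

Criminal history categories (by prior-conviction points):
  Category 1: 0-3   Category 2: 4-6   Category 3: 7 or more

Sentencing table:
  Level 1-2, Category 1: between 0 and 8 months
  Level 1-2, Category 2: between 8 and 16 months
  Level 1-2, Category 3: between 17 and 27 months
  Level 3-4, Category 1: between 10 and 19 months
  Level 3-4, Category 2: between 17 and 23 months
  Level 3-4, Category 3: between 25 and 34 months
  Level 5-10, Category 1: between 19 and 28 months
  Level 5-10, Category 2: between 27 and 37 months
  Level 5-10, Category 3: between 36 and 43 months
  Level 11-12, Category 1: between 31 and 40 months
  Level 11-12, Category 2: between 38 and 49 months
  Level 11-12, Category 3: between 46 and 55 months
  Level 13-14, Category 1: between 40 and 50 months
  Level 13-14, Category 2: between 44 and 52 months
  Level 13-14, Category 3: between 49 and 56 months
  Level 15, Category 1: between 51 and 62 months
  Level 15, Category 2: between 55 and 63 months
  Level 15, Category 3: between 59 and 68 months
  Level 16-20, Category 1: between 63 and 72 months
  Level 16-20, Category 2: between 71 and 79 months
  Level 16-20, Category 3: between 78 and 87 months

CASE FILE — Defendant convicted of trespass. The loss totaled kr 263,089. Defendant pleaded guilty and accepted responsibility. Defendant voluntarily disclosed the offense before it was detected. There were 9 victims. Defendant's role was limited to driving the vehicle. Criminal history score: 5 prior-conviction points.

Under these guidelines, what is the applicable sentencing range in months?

Base offense level for trespass: 12.
§1 applies (level before this adjustment is 12 ≥ 11, so +2): 12 + 2 = 14.
§2 applies: 14 − 2 = 12.
§3 applies: 12 − 1 = 11.
§4 applies: 11 − 2 = 9.
§5 applies (level before this adjustment is 9 ≥ 6, so +5): 9 + 5 = 14.
Final offense level: 14.
Criminal history: 5 prior points → Category 2 (4-6).
Level 14 falls in the 13-14 band.
Grid: Level 13-14 × Category 2 = 44-52 months.

44-52 months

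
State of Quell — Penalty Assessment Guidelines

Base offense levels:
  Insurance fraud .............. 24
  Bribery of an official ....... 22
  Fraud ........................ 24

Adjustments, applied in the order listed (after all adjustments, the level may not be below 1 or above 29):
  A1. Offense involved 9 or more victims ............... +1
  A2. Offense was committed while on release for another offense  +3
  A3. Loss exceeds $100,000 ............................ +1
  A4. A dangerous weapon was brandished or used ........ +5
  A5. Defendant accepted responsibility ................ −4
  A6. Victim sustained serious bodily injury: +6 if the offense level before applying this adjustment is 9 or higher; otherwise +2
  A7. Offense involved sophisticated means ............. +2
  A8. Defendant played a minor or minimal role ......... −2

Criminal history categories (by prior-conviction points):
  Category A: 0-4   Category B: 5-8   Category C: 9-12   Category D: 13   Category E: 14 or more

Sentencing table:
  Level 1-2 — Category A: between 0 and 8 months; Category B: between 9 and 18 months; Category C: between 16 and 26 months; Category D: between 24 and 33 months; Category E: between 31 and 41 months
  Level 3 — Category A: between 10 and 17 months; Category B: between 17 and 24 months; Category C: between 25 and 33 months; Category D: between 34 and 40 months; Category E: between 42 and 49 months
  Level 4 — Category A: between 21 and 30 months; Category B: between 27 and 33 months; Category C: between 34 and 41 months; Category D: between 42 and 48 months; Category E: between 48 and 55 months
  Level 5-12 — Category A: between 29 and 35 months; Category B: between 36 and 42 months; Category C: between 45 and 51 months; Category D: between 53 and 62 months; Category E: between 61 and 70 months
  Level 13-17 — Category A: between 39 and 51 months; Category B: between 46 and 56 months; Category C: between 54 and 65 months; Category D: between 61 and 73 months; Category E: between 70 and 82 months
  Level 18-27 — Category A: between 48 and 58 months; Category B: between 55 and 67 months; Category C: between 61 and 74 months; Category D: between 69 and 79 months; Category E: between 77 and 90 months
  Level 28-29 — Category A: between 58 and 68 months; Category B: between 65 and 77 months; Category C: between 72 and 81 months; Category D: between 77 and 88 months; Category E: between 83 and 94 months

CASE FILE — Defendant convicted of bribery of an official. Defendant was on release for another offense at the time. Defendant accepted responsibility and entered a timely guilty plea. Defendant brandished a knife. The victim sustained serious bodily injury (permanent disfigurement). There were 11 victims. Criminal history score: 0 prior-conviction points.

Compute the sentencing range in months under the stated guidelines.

Base offense level for bribery of an official: 22.
A1 applies: 22 + 1 = 23.
A2 applies: 23 + 3 = 26.
A3 does not apply.
A4 applies: 26 + 5 = 31.
A5 applies: 31 − 4 = 27.
A6 applies (level before this adjustment is 27 ≥ 9, so +6): 27 + 6 = 33.
A7 does not apply.
A8 does not apply.
Level 33 exceeds the maximum of 29; capped at 29.
Final offense level: 29.
Criminal history: 0 prior points → Category A (0-4).
Level 29 falls in the 28-29 band.
Grid: Level 28-29 × Category A = 58-68 months.

58-68 months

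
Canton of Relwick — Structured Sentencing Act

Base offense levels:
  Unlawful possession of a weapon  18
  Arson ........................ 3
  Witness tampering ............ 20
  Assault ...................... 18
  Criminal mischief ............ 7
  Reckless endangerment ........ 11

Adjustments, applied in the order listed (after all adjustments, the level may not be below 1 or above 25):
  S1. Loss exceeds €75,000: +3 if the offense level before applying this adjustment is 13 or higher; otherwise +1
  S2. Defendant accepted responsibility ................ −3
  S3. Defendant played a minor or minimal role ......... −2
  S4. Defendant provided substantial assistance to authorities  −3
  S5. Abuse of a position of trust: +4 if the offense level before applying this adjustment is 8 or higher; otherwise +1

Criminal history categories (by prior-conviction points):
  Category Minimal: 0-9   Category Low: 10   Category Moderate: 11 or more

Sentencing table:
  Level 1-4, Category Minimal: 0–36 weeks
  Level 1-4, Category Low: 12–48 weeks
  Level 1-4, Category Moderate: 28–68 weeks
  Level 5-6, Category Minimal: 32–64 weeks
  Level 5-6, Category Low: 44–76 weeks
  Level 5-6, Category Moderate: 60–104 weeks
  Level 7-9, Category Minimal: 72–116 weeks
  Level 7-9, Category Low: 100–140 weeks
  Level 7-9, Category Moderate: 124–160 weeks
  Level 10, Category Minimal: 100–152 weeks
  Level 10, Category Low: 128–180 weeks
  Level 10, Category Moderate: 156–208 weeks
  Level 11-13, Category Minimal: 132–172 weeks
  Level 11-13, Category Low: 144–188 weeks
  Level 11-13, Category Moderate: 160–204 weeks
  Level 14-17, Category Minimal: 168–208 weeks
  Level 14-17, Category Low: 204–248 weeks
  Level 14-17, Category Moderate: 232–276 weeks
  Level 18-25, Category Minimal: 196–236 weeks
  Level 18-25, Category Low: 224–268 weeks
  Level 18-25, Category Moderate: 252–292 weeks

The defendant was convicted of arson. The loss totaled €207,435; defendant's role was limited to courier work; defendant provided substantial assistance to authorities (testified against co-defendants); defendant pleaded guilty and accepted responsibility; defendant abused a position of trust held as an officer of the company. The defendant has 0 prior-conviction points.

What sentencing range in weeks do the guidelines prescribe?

0-36 weeks

Base offense level for arson: 3.
S1 applies (level before this adjustment is 3 < 13, so +1): 3 + 1 = 4.
S2 applies: 4 − 3 = 1.
S3 applies: 1 − 2 = -1.
S4 applies: -1 − 3 = -4.
S5 applies (level before this adjustment is -4 < 8, so +1): -4 + 1 = -3.
Level -3 is below the minimum of 1; floored at 1.
Final offense level: 1.
Criminal history: 0 prior points → Category Minimal (0-9).
Level 1 falls in the 1-4 band.
Grid: Level 1-4 × Category Minimal = 0-36 weeks.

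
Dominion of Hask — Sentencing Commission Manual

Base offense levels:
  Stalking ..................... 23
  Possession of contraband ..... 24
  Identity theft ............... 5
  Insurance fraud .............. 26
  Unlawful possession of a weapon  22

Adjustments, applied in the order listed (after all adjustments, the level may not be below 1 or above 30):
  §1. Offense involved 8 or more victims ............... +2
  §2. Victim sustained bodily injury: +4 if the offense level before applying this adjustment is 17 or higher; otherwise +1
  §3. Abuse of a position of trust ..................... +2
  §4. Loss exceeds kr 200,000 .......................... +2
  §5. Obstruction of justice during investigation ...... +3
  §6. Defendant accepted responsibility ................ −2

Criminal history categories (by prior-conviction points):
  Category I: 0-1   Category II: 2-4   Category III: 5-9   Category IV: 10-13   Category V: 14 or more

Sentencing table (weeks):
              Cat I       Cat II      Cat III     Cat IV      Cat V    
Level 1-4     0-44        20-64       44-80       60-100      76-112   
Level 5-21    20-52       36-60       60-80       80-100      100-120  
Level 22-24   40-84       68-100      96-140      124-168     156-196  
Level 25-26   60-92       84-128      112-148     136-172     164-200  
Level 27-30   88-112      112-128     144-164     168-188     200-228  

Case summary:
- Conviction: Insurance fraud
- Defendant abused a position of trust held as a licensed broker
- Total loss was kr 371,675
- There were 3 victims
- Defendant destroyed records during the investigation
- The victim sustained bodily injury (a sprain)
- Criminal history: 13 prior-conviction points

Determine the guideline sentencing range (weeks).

Base offense level for insurance fraud: 26.
§1 does not apply.
§2 applies (level before this adjustment is 26 ≥ 17, so +4): 26 + 4 = 30.
§3 applies: 30 + 2 = 32.
§4 applies: 32 + 2 = 34.
§5 applies: 34 + 3 = 37.
§6 does not apply.
Level 37 exceeds the maximum of 30; capped at 30.
Final offense level: 30.
Criminal history: 13 prior points → Category IV (10-13).
Level 30 falls in the 27-30 band.
Grid: Level 27-30 × Category IV = 168-188 weeks.

168-188 weeks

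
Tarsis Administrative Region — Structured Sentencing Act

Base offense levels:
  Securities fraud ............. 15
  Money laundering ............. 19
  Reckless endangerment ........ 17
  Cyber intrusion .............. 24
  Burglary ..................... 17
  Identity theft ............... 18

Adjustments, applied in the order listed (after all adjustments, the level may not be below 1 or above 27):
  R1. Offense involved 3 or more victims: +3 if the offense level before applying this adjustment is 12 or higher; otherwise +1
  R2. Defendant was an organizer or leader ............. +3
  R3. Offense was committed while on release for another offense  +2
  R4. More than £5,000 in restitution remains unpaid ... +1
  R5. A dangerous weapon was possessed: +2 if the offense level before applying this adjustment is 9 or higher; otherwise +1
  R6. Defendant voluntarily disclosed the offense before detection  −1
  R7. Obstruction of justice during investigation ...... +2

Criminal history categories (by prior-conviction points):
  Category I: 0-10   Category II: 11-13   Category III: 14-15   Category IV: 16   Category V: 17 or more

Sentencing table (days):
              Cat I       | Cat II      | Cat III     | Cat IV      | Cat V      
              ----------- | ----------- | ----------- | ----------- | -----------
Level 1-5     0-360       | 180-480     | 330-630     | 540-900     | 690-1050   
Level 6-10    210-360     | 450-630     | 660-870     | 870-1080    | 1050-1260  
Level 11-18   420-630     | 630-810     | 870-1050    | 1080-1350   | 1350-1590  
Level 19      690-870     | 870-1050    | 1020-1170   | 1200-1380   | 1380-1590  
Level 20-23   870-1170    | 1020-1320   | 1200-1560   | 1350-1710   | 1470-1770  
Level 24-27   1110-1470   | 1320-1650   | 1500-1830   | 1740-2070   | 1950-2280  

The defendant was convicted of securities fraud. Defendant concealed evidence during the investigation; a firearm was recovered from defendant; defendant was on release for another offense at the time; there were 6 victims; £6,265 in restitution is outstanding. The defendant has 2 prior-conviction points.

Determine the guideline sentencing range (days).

Base offense level for securities fraud: 15.
R1 applies (level before this adjustment is 15 ≥ 12, so +3): 15 + 3 = 18.
R2 does not apply.
R3 applies: 18 + 2 = 20.
R4 applies: 20 + 1 = 21.
R5 applies (level before this adjustment is 21 ≥ 9, so +2): 21 + 2 = 23.
R6 does not apply.
R7 applies: 23 + 2 = 25.
Final offense level: 25.
Criminal history: 2 prior points → Category I (0-10).
Level 25 falls in the 24-27 band.
Grid: Level 24-27 × Category I = 1110-1470 days.

1110-1470 days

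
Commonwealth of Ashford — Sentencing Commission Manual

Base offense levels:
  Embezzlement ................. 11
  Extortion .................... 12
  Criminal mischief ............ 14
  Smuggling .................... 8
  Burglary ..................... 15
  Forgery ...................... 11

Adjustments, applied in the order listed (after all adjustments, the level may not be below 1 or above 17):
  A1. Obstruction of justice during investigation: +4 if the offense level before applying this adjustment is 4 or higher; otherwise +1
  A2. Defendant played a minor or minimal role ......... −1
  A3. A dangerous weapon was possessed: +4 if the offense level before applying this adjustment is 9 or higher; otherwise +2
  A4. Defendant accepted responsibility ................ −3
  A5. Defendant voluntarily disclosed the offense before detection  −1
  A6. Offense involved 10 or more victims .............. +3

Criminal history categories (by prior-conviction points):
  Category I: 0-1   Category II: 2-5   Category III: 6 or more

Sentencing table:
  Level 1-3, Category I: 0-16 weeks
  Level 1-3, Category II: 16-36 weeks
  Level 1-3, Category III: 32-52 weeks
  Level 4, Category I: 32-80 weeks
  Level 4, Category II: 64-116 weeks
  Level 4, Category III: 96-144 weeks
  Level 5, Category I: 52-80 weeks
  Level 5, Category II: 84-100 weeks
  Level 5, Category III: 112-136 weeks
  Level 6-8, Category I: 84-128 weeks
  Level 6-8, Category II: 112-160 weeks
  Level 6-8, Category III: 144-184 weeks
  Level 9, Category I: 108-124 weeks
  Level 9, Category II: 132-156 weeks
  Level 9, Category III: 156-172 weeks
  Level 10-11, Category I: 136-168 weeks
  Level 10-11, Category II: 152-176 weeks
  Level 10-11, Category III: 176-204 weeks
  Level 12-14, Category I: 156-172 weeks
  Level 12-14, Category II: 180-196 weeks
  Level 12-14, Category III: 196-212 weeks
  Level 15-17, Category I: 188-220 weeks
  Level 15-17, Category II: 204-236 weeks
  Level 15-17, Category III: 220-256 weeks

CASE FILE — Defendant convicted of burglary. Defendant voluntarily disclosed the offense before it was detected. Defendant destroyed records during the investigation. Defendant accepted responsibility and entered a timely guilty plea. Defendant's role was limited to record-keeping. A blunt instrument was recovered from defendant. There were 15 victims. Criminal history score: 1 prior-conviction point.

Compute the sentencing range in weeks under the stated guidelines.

188-220 weeks

Base offense level for burglary: 15.
A1 applies (level before this adjustment is 15 ≥ 4, so +4): 15 + 4 = 19.
A2 applies: 19 − 1 = 18.
A3 applies (level before this adjustment is 18 ≥ 9, so +4): 18 + 4 = 22.
A4 applies: 22 − 3 = 19.
A5 applies: 19 − 1 = 18.
A6 applies: 18 + 3 = 21.
Level 21 exceeds the maximum of 17; capped at 17.
Final offense level: 17.
Criminal history: 1 prior point → Category I (0-1).
Level 17 falls in the 15-17 band.
Grid: Level 15-17 × Category I = 188-220 weeks.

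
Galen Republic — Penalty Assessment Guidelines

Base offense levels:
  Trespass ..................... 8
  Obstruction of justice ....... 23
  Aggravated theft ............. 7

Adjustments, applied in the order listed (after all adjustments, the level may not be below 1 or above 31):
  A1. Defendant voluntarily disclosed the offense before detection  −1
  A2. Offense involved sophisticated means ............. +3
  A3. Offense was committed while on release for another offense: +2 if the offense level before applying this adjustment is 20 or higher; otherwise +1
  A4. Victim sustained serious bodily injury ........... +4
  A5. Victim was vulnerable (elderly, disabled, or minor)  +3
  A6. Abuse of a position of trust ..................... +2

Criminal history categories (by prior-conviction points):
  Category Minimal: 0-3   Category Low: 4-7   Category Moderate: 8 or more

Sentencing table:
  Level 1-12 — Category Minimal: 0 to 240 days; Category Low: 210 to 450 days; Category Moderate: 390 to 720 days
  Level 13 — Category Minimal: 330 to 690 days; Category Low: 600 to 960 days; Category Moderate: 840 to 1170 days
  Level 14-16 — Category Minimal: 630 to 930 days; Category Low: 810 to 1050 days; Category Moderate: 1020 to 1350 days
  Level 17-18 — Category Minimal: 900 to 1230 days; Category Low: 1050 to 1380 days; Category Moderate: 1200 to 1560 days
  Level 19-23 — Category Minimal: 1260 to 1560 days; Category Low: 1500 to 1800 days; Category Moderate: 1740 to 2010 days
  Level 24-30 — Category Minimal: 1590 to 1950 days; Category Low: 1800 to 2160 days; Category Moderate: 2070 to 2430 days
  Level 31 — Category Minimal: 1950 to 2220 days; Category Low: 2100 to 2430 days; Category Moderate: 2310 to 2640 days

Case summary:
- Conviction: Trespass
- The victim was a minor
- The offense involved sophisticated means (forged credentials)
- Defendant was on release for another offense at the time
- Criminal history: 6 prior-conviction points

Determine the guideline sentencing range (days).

Base offense level for trespass: 8.
A1 does not apply.
A2 applies: 8 + 3 = 11.
A3 applies (level before this adjustment is 11 < 20, so +1): 11 + 1 = 12.
A4 does not apply.
A5 applies: 12 + 3 = 15.
A6 does not apply.
Final offense level: 15.
Criminal history: 6 prior points → Category Low (4-7).
Level 15 falls in the 14-16 band.
Grid: Level 14-16 × Category Low = 810-1050 days.

810-1050 days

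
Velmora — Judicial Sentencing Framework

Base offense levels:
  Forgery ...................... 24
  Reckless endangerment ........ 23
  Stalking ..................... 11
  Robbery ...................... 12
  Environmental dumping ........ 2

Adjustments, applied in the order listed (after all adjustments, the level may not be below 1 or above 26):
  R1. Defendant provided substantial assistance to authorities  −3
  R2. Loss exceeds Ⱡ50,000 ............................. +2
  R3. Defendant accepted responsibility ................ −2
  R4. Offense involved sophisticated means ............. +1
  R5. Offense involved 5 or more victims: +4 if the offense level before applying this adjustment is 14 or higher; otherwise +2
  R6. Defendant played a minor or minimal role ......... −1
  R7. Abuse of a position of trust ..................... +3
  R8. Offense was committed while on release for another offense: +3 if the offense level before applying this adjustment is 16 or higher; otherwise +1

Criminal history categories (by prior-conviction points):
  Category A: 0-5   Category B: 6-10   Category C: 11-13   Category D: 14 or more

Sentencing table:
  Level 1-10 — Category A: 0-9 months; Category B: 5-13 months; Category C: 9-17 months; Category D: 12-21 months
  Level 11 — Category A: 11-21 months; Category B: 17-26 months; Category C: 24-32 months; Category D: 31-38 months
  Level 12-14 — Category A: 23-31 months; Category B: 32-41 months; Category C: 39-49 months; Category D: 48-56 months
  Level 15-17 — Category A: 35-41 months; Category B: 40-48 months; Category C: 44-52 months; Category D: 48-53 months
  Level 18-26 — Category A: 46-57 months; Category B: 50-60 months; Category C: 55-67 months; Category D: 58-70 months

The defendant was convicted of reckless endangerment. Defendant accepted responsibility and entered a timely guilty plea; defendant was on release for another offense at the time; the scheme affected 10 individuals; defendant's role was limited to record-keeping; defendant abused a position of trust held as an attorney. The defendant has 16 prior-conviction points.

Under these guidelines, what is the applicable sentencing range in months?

58-70 months

Base offense level for reckless endangerment: 23.
R1 does not apply.
R2 does not apply.
R3 applies: 23 − 2 = 21.
R4 does not apply.
R5 applies (level before this adjustment is 21 ≥ 14, so +4): 21 + 4 = 25.
R6 applies: 25 − 1 = 24.
R7 applies: 24 + 3 = 27.
R8 applies (level before this adjustment is 27 ≥ 16, so +3): 27 + 3 = 30.
Level 30 exceeds the maximum of 26; capped at 26.
Final offense level: 26.
Criminal history: 16 prior points → Category D (14+).
Level 26 falls in the 18-26 band.
Grid: Level 18-26 × Category D = 58-70 months.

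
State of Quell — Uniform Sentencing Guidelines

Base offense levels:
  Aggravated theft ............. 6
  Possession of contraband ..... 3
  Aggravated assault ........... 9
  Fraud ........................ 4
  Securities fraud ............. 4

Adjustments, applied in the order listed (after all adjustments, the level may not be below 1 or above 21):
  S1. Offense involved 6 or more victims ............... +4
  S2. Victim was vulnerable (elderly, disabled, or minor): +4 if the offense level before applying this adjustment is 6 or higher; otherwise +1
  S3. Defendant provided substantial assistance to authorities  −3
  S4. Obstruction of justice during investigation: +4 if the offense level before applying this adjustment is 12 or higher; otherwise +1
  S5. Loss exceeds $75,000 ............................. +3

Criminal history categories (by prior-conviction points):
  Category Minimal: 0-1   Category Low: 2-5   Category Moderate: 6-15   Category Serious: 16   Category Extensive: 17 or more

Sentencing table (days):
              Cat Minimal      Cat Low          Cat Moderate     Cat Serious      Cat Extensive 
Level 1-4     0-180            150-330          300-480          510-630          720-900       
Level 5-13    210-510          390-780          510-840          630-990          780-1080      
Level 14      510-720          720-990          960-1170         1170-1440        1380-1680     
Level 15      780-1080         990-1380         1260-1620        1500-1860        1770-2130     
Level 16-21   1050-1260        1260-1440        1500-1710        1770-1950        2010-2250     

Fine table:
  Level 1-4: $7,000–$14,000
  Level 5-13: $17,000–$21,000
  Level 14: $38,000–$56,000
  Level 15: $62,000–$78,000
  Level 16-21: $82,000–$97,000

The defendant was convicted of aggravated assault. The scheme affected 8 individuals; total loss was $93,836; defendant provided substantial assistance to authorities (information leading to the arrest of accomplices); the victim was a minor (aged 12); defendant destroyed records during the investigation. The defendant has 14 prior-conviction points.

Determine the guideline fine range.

Base offense level for aggravated assault: 9.
S1 applies: 9 + 4 = 13.
S2 applies (level before this adjustment is 13 ≥ 6, so +4): 13 + 4 = 17.
S3 applies: 17 − 3 = 14.
S4 applies (level before this adjustment is 14 ≥ 12, so +4): 14 + 4 = 18.
S5 applies: 18 + 3 = 21.
Final offense level: 21.
Level 21 falls in the 16-21 band.
Fine table: Level 16-21 → $82,000–$97,000.

$82,000–$97,000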